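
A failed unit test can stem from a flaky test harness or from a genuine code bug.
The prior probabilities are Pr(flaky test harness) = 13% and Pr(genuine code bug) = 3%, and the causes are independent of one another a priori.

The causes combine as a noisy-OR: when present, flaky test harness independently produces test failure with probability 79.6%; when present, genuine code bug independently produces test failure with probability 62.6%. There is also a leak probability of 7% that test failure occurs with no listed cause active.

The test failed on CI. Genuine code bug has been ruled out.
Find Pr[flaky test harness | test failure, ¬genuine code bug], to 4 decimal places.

Pr[flaky test harness | test failure, ¬genuine code bug] ≈ 0.6337

Under noisy-OR, P(test failure | causes) = 1 − (1−0.07)·∏(1−qᵢ) over the active causes.
Numerator (weight on configurations with flaky test harness): 0.81028*0.13 = 0.105336
The normalizing constant is 0.07*0.87 + 0.81028*0.13 = 0.166236
P(flaky test harness | test failure, ¬genuine code bug) = 0.105336/0.166236 ≈ 0.6337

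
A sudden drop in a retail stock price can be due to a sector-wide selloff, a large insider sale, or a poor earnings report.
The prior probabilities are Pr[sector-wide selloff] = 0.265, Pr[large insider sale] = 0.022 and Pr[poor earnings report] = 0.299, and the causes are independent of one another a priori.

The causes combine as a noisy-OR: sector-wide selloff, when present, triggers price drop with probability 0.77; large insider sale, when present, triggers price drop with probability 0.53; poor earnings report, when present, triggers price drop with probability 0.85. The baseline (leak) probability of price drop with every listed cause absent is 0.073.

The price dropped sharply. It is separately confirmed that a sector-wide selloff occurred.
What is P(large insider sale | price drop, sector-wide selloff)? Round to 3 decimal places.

P(large insider sale | price drop, sector-wide selloff) ≈ 0.024

Under noisy-OR, P(price drop | causes) = 1 − (1−0.073)·∏(1−qᵢ) over the active causes.
P(price drop | sector-wide selloff) = 0.78679·0.978·0.701 + 0.968019·0.978·0.299 + 0.899791·0.022·0.701 + 0.984969·0.022·0.299 = 0.539406 + 0.283070 + 0.013877 + 0.006479 = 0.842832
Of this, 0.020356 comes from 0.013877 + 0.006479 (the large insider sale=true cases).
Hence the posterior is 0.020356/0.842832 ≈ 0.024.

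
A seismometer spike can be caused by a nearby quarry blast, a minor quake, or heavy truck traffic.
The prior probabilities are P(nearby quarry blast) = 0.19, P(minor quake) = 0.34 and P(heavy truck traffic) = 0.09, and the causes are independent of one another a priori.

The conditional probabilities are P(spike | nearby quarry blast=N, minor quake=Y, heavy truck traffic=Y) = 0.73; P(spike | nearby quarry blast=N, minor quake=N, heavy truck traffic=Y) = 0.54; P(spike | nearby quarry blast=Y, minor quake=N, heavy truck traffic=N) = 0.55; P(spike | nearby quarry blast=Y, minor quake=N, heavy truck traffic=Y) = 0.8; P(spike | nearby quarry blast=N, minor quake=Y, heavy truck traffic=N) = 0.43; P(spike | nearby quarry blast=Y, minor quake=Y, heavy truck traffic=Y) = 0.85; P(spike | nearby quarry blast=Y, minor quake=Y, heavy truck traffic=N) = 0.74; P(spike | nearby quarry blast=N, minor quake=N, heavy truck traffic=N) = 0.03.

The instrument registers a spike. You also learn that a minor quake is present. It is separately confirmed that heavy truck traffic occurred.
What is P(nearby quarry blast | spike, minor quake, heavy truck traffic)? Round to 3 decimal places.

P(nearby quarry blast | spike, minor quake, heavy truck traffic) ≈ 0.215

Numerator (weight on configurations with nearby quarry blast): 0.85×0.19 = 0.161500
The normalizing constant is 0.73×0.81 + 0.85×0.19 = 0.752800
P(nearby quarry blast | spike, minor quake, heavy truck traffic) = 0.161500/0.752800 ≈ 0.215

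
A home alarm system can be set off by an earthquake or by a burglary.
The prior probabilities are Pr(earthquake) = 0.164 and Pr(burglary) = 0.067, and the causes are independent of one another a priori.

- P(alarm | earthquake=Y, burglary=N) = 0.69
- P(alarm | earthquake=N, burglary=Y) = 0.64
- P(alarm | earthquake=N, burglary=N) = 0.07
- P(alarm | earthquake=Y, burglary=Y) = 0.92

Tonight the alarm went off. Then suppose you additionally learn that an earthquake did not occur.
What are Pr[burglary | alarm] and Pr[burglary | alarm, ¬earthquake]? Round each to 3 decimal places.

Pr[burglary | alarm] ≈ 0.223; Pr[burglary | alarm, ¬earthquake] ≈ 0.396

P(alarm) = 0.07*0.836*0.933 + 0.64*0.836*0.067 + 0.69*0.164*0.933 + 0.92*0.164*0.067 = 0.054599 + 0.035848 + 0.105578 + 0.010109 = 0.206134
Restricting to configurations with burglary present: 0.035848 + 0.010109 = 0.045957.
So P(burglary | alarm) = 0.045957/0.206134 ≈ 0.223.

Now also conditioning on earthquake≠true:
P(alarm | ¬earthquake) = 0.07·0.933 + 0.64·0.067 = 0.065310 + 0.042880 = 0.108190
Of this, 0.042880 comes from 0.64·0.067 (the burglary=true cases).
P(burglary | alarm, ¬earthquake) = 0.042880 / 0.108190 ≈ 0.396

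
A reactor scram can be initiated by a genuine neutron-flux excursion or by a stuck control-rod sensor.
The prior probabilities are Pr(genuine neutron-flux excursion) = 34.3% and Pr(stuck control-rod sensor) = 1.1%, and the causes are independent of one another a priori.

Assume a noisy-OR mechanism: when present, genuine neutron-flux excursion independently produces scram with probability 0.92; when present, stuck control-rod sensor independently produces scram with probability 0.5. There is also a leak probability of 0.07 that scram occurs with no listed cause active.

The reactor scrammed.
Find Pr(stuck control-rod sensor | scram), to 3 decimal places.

Under noisy-OR, P(scram | causes) = 1 − (1−0.07)·∏(1−qᵢ) over the active causes.
Enumerate the 4 (genuine neutron-flux excursion, stuck control-rod sensor) configurations and weight by the priors:
  P(scram) = 0.07·0.657·0.989 + 0.535·0.657·0.011 + 0.9256·0.343·0.989 + 0.9628·0.343·0.011
        = 0.045484 + 0.003866 + 0.313989 + 0.003633 = 0.366972
Keeping only the stuck control-rod sensor-present terms gives 0.007499, so
  P(stuck control-rod sensor | scram) = 0.007499 / 0.366972 ≈ 0.020

Pr(stuck control-rod sensor | scram) ≈ 0.020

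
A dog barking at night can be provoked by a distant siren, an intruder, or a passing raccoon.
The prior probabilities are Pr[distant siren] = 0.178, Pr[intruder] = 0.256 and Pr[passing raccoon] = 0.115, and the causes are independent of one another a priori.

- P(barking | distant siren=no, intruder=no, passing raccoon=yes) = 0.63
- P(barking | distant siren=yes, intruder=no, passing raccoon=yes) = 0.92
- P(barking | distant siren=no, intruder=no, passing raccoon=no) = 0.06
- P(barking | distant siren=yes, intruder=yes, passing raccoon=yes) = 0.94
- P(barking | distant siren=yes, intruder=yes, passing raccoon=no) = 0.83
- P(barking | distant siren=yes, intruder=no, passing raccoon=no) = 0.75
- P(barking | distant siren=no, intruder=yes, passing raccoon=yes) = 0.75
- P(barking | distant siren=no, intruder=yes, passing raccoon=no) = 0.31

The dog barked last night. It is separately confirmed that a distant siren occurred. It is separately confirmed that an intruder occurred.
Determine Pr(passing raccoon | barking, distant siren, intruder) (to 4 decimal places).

Pr(passing raccoon | barking, distant siren, intruder) ≈ 0.1283

By total probability over both values of passing raccoon:
  P(barking | distant siren, intruder) = 0.83×0.885 + 0.94×0.115
        = 0.734550 + 0.108100 = 0.842650
Configurations with passing raccoon contribute 0.108100, so
  P(passing raccoon | barking, distant siren, intruder) = 0.108100 / 0.842650 ≈ 0.1283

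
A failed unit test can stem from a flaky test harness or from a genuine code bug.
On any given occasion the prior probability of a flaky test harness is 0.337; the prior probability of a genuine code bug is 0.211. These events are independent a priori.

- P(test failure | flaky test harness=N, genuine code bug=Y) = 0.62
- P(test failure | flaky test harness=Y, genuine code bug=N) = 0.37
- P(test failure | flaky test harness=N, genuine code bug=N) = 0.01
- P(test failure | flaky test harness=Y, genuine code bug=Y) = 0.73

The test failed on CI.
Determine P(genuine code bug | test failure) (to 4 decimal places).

P(genuine code bug | test failure) ≈ 0.5723

P(test failure) = 0.01·0.663·0.789 + 0.62·0.663·0.211 + 0.37·0.337·0.789 + 0.73·0.337·0.211 = 0.005231 + 0.086734 + 0.098380 + 0.051908 = 0.242253
Restricting to configurations with genuine code bug present: 0.086734 + 0.051908 = 0.138642.
So P(genuine code bug | test failure) = 0.138642/0.242253 ≈ 0.5723.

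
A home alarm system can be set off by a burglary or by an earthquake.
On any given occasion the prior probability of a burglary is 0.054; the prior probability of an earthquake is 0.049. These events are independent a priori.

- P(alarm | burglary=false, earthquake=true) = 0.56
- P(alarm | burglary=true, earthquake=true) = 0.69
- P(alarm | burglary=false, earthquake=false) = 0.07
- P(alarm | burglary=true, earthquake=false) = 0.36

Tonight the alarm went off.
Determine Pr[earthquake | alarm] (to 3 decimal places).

Pr[earthquake | alarm] ≈ 0.254

Enumerate the 4 (burglary, earthquake) configurations and weight by the priors:
  P(alarm) = 0.07·0.946·0.951 + 0.56·0.946·0.049 + 0.36·0.054·0.951 + 0.69·0.054·0.049
        = 0.062975 + 0.025958 + 0.018487 + 0.001826 = 0.109246
The terms with earthquake present sum to 0.027784, so
  P(earthquake | alarm) = 0.027784 / 0.109246 ≈ 0.254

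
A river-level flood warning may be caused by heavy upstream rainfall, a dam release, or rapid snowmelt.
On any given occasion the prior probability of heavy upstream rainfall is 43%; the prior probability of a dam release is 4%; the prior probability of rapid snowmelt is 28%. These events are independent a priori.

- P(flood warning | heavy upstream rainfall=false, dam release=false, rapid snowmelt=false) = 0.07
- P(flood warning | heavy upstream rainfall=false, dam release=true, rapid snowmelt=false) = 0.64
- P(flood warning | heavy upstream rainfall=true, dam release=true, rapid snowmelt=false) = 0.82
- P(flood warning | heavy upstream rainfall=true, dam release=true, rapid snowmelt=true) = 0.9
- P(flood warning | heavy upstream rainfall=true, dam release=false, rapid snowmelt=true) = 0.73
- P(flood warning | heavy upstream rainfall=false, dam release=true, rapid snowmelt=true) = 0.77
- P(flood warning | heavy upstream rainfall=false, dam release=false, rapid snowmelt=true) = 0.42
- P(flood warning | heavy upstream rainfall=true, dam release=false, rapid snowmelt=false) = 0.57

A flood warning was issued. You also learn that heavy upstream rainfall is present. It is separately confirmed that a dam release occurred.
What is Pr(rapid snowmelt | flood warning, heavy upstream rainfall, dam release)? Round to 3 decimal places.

Pr(rapid snowmelt | flood warning, heavy upstream rainfall, dam release) ≈ 0.299

P(flood warning | heavy upstream rainfall, dam release) = 0.82×0.72 + 0.9×0.28 = 0.590400 + 0.252000 = 0.842400
Restricting to configurations with rapid snowmelt present: 0.9×0.28 = 0.252000.
P(rapid snowmelt | flood warning, heavy upstream rainfall, dam release) = 0.252000 / 0.842400 ≈ 0.299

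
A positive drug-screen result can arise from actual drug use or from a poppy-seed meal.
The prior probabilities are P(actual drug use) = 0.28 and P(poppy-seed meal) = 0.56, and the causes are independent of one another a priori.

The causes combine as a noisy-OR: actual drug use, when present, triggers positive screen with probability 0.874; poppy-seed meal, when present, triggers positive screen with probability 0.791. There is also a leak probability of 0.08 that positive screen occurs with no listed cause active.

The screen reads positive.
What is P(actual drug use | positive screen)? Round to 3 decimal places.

P(actual drug use | positive screen) ≈ 0.427

Under noisy-OR, P(positive screen | causes) = 1 − (1−0.08)·∏(1−qᵢ) over the active causes.
Numerator (weight on configurations with actual drug use): 0.108919 + 0.153001 = 0.261920
The normalizing constant is 0.08*0.72*0.44 + 0.80772*0.72*0.56 + 0.88408*0.28*0.44 + 0.975773*0.28*0.56 = 0.612937
Posterior = 0.261920 / 0.612937 ≈ 0.427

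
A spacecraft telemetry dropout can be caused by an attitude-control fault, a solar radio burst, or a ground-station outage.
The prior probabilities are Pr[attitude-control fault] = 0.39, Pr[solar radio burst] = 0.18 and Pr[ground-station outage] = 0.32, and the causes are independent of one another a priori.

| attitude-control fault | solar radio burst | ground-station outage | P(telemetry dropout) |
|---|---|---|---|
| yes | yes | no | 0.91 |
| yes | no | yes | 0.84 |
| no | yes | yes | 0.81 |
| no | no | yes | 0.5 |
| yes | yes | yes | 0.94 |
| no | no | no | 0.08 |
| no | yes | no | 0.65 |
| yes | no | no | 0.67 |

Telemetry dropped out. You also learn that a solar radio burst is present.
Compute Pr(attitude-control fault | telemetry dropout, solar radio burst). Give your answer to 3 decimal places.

Pr(attitude-control fault | telemetry dropout, solar radio burst) ≈ 0.456

P(telemetry dropout | solar radio burst) = 0.65·0.61·0.68 + 0.81·0.61·0.32 + 0.91·0.39·0.68 + 0.94·0.39·0.32 = 0.269620 + 0.158112 + 0.241332 + 0.117312 = 0.786376
Restricting to configurations with attitude-control fault present: 0.241332 + 0.117312 = 0.358644.
P(attitude-control fault | telemetry dropout, solar radio burst) = 0.358644 / 0.786376 ≈ 0.456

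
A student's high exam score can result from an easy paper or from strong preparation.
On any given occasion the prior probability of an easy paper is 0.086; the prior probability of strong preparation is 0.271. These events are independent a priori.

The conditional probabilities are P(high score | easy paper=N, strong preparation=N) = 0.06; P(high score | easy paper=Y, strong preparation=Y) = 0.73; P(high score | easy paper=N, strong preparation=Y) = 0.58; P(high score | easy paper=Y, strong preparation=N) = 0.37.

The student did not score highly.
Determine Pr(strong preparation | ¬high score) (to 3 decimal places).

Numerator (weight on configurations with strong preparation): 0.104031 + 0.006293 = 0.110324
The normalizing constant is 0.94·0.914·0.729 + 0.42·0.914·0.271 + 0.63·0.086·0.729 + 0.27·0.086·0.271 = 0.776149
P(strong preparation | ¬high score) = 0.110324/0.776149 ≈ 0.142

Pr(strong preparation | ¬high score) ≈ 0.142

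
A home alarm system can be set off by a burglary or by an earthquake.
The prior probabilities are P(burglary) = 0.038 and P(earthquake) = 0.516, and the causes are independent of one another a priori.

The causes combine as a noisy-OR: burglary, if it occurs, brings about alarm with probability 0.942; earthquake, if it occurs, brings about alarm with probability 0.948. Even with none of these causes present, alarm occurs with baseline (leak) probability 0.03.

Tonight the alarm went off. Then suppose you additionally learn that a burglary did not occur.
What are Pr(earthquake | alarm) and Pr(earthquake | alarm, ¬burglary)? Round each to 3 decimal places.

Pr(earthquake | alarm) ≈ 0.940; Pr(earthquake | alarm, ¬burglary) ≈ 0.971

Under noisy-OR, P(alarm | causes) = 1 − (1−0.03)·∏(1−qᵢ) over the active causes.
P(alarm) = 0.03·0.962·0.484 + 0.94956·0.962·0.516 + 0.94374·0.038·0.484 + 0.997074·0.038·0.516 = 0.013968 + 0.471354 + 0.017357 + 0.019551 = 0.522230
Of this, 0.490905 comes from 0.471354 + 0.019551 (the earthquake=true cases).
P(earthquake | alarm) = 0.490905 / 0.522230 ≈ 0.940

Now also conditioning on burglary≠true:
By total probability over both values of earthquake:
  P(alarm | ¬burglary) = 0.03·0.484 + 0.94956·0.516
        = 0.014520 + 0.489973 = 0.504493
Configurations with earthquake contribute 0.489973, so
  P(earthquake | alarm, ¬burglary) = 0.489973 / 0.504493 ≈ 0.971
Ruling out burglary raises the posterior on earthquake — the flip side of explaining away.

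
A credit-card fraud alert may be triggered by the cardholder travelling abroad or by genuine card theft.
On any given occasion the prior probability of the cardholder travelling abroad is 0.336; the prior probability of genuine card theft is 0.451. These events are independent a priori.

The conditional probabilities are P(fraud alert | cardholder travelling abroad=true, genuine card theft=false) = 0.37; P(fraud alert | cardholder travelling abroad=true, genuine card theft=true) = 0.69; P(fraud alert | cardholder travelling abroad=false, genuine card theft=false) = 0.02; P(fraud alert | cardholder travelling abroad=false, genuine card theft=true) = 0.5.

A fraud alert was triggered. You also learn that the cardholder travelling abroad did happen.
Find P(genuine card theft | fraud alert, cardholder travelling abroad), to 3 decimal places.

P(genuine card theft | fraud alert, cardholder travelling abroad) ≈ 0.605

P(fraud alert | cardholder travelling abroad) = 0.37×0.549 + 0.69×0.451 = 0.203130 + 0.311190 = 0.514320
Restricting to configurations with genuine card theft present: 0.69×0.451 = 0.311190.
Hence the posterior is 0.311190/0.514320 ≈ 0.605.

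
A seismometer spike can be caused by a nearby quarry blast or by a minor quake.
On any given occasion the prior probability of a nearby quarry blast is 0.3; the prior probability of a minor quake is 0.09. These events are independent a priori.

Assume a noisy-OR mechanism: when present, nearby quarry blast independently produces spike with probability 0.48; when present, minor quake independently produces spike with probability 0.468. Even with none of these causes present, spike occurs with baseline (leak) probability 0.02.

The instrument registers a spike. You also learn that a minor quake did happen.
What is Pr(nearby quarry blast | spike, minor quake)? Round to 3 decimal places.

Pr(nearby quarry blast | spike, minor quake) ≈ 0.395

Under noisy-OR, P(spike | causes) = 1 − (1−0.02)·∏(1−qᵢ) over the active causes.
P(spike | minor quake) = 0.47864*0.7 + 0.728893*0.3 = 0.335048 + 0.218668 = 0.553716
Restricting to configurations with nearby quarry blast present: 0.728893*0.3 = 0.218668.
So P(nearby quarry blast | spike, minor quake) = 0.218668/0.553716 ≈ 0.395.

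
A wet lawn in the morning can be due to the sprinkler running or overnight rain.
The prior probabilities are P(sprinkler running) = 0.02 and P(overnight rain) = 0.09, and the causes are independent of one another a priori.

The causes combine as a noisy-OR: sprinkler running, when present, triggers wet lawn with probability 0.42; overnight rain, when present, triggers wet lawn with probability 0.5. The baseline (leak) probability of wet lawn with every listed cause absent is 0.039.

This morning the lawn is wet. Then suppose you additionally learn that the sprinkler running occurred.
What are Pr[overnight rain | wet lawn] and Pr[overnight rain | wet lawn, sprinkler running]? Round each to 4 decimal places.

Pr[overnight rain | wet lawn] ≈ 0.5238; Pr[overnight rain | wet lawn, sprinkler running] ≈ 0.1388

Under noisy-OR, P(wet lawn | causes) = 1 − (1−0.039)·∏(1−qᵢ) over the active causes.
Enumerate the 4 (sprinkler running, overnight rain) configurations and weight by the priors:
  P(wet lawn) = 0.039·0.98·0.91 + 0.5195·0.98·0.09 + 0.44262·0.02·0.91 + 0.72131·0.02·0.09
        = 0.034780 + 0.045820 + 0.008056 + 0.001298 = 0.089954
Configurations with overnight rain contribute 0.047118, so
  P(overnight rain | wet lawn) = 0.047118 / 0.089954 ≈ 0.5238

Now condition on the additional information:
Sum P(wet lawn|·) weighted by the priors over both values of overnight rain:
  P(wet lawn | sprinkler running) = 0.44262×0.91 + 0.72131×0.09
        = 0.402784 + 0.064918 = 0.467702
Configurations with overnight rain contribute 0.064918, so
  P(overnight rain | wet lawn, sprinkler running) = 0.064918 / 0.467702 ≈ 0.1388
The drop from 0.5238 to 0.1388 is the explaining-away (discounting) effect.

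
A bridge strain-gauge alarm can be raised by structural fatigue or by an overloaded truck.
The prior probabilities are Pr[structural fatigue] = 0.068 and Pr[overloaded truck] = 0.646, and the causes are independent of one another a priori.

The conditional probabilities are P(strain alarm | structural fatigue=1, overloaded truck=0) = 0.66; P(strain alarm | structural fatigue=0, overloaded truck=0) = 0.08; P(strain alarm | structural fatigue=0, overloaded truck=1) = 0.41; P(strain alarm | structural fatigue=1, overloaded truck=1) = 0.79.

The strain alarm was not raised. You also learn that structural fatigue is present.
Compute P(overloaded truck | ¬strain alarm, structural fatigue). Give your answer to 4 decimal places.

For the numerator, keep only overloaded truck=true terms: 0.21*0.646 = 0.135660
Normalizer over all consistent configurations: 0.34*0.354 + 0.21*0.646 = 0.256020
Posterior = 0.135660 / 0.256020 ≈ 0.5299

P(overloaded truck | ¬strain alarm, structural fatigue) ≈ 0.5299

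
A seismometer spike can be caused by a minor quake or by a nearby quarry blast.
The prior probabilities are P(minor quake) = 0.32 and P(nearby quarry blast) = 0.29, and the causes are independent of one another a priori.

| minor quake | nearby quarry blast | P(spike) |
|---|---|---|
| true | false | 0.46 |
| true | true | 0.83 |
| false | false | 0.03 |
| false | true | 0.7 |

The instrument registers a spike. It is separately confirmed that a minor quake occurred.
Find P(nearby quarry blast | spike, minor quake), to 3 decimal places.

P(nearby quarry blast | spike, minor quake) ≈ 0.424

Weight on nearby quarry blast=true, given the evidence: 0.83×0.29 = 0.240700
The normalizing constant is 0.46×0.71 + 0.83×0.29 = 0.567300
P(nearby quarry blast | spike, minor quake) = 0.240700/0.567300 ≈ 0.424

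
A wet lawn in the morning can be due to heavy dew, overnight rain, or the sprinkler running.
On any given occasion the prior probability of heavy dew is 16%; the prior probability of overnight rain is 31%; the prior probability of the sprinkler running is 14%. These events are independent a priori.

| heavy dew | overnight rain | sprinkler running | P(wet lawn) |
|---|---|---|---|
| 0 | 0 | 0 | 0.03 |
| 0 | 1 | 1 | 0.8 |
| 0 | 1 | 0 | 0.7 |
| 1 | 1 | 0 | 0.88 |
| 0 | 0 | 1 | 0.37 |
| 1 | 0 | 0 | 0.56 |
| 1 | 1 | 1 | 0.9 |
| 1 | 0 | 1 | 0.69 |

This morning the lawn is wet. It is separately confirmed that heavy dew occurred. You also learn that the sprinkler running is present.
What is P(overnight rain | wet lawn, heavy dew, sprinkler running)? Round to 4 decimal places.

By total probability over both values of overnight rain:
  P(wet lawn | heavy dew, sprinkler running) = 0.69×0.69 + 0.9×0.31
        = 0.476100 + 0.279000 = 0.755100
The terms with overnight rain present sum to 0.279000, so
  P(overnight rain | wet lawn, heavy dew, sprinkler running) = 0.279000 / 0.755100 ≈ 0.3695

P(overnight rain | wet lawn, heavy dew, sprinkler running) ≈ 0.3695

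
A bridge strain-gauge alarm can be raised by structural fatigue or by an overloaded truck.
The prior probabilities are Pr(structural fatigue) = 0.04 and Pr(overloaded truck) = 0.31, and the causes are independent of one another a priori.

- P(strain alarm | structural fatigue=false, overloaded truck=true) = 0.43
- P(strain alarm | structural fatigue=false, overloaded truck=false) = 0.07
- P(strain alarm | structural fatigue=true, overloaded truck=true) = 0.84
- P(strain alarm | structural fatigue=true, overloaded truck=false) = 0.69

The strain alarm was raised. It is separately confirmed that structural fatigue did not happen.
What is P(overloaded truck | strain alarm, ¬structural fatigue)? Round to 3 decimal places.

P(overloaded truck | strain alarm, ¬structural fatigue) ≈ 0.734

Numerator (weight on configurations with overloaded truck): 0.43×0.31 = 0.133300
Denominator P(strain alarm | ¬structural fatigue): 0.07×0.69 + 0.43×0.31 = 0.181600
P(overloaded truck | strain alarm, ¬structural fatigue) = 0.133300/0.181600 ≈ 0.734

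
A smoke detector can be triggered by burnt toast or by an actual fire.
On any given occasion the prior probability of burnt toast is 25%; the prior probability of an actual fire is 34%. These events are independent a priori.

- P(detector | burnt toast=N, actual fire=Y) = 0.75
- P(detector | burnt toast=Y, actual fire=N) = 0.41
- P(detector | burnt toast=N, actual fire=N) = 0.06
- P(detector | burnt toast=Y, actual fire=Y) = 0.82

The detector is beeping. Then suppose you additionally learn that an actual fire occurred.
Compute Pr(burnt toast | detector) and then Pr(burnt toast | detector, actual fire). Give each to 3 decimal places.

P(detector) = 0.06*0.75*0.66 + 0.75*0.75*0.34 + 0.41*0.25*0.66 + 0.82*0.25*0.34 = 0.029700 + 0.191250 + 0.067650 + 0.069700 = 0.358300
The burnt toast-present share is 0.067650 + 0.069700 = 0.137350.
So P(burnt toast | detector) = 0.137350/0.358300 ≈ 0.383.

Now condition on the additional information:
Weight on burnt toast=true, given the evidence: 0.82*0.25 = 0.205000
Normalizer over all consistent configurations: 0.75*0.75 + 0.82*0.25 = 0.767500
P(burnt toast | detector, actual fire) = 0.205000/0.767500 ≈ 0.267

Pr(burnt toast | detector) ≈ 0.383; Pr(burnt toast | detector, actual fire) ≈ 0.267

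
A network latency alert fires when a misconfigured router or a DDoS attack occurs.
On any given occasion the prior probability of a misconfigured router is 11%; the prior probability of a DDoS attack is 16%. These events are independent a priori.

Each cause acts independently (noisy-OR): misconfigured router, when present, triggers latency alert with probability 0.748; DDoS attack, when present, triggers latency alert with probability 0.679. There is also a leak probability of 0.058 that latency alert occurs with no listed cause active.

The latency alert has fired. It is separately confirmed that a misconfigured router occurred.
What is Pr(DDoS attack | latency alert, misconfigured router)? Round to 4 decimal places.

Pr(DDoS attack | latency alert, misconfigured router) ≈ 0.1875

Under noisy-OR, P(latency alert | causes) = 1 − (1−0.058)·∏(1−qᵢ) over the active causes.
P(latency alert | misconfigured router) = 0.762616×0.84 + 0.9238×0.16 = 0.640597 + 0.147808 = 0.788405
Of this, 0.147808 comes from 0.9238×0.16 (the DDoS attack=true cases).
Hence the posterior is 0.147808/0.788405 ≈ 0.1875.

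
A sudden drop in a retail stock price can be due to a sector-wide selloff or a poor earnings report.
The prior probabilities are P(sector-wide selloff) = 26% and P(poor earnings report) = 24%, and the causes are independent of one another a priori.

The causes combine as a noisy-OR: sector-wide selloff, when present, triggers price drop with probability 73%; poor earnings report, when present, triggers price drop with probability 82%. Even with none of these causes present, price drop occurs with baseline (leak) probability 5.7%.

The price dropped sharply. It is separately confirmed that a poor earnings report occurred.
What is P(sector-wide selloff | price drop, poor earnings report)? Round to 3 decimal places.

P(sector-wide selloff | price drop, poor earnings report) ≈ 0.288

Under noisy-OR, P(price drop | causes) = 1 − (1−0.057)·∏(1−qᵢ) over the active causes.
Sum P(price drop|·) weighted by the priors over both values of sector-wide selloff:
  P(price drop | poor earnings report) = 0.83026×0.74 + 0.95417×0.26
        = 0.614392 + 0.248084 = 0.862476
Configurations with sector-wide selloff contribute 0.248084, so
  P(sector-wide selloff | price drop, poor earnings report) = 0.248084 / 0.862476 ≈ 0.288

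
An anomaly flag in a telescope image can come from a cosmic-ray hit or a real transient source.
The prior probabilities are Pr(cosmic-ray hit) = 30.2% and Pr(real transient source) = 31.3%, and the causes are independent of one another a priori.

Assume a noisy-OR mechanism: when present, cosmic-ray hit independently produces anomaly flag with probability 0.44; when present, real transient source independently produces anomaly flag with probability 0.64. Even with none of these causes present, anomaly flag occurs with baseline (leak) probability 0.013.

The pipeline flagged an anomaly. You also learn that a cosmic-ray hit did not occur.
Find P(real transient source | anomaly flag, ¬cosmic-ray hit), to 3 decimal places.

Under noisy-OR, P(anomaly flag | causes) = 1 − (1−0.013)·∏(1−qᵢ) over the active causes.
For the numerator, keep only real transient source=true terms: 0.64468×0.313 = 0.201785
Denominator P(anomaly flag | ¬cosmic-ray hit): 0.013×0.687 + 0.64468×0.313 = 0.210716
P(real transient source | anomaly flag, ¬cosmic-ray hit) = 0.201785/0.210716 ≈ 0.958

P(real transient source | anomaly flag, ¬cosmic-ray hit) ≈ 0.958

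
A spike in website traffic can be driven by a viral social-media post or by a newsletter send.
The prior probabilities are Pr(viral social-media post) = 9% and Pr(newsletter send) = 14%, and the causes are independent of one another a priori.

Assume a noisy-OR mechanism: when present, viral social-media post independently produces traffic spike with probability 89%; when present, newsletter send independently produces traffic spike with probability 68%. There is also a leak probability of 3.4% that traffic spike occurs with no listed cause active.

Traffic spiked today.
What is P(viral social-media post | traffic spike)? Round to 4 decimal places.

Under noisy-OR, P(traffic spike | causes) = 1 − (1−0.034)·∏(1−qᵢ) over the active causes.
P(traffic spike) = 0.034*0.91*0.86 + 0.69088*0.91*0.14 + 0.89374*0.09*0.86 + 0.965997*0.09*0.14 = 0.026608 + 0.088018 + 0.069175 + 0.012172 = 0.195973
Restricting to configurations with viral social-media post present: 0.069175 + 0.012172 = 0.081347.
So P(viral social-media post | traffic spike) = 0.081347/0.195973 ≈ 0.4151.

P(viral social-media post | traffic spike) ≈ 0.4151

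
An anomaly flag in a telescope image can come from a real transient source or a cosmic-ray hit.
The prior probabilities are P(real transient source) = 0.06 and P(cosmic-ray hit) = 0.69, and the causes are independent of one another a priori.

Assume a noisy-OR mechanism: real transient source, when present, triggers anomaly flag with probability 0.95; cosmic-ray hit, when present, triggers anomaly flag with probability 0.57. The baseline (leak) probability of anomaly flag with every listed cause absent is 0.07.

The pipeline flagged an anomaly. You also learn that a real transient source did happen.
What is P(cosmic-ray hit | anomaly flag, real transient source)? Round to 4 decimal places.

Under noisy-OR, P(anomaly flag | causes) = 1 − (1−0.07)·∏(1−qᵢ) over the active causes.
P(anomaly flag | real transient source) = 0.9535·0.31 + 0.980005·0.69 = 0.295585 + 0.676203 = 0.971788
The cosmic-ray hit-present share is 0.980005·0.69 = 0.676203.
P(cosmic-ray hit | anomaly flag, real transient source) = 0.676203 / 0.971788 ≈ 0.6958

P(cosmic-ray hit | anomaly flag, real transient source) ≈ 0.6958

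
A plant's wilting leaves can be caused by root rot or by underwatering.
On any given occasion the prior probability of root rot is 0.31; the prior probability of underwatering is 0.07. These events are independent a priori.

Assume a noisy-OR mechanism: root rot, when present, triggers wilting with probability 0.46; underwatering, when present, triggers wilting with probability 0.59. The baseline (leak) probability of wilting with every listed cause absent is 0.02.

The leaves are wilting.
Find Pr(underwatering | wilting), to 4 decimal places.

Under noisy-OR, P(wilting | causes) = 1 − (1−0.02)·∏(1−qᵢ) over the active causes.
Enumerate the 4 (root rot, underwatering) configurations and weight by the priors:
  P(wilting) = 0.02×0.69×0.93 + 0.5982×0.69×0.07 + 0.4708×0.31×0.93 + 0.783028×0.31×0.07
        = 0.012834 + 0.028893 + 0.135732 + 0.016992 = 0.194451
Configurations with underwatering contribute 0.045885, so
  P(underwatering | wilting) = 0.045885 / 0.194451 ≈ 0.2360

Pr(underwatering | wilting) ≈ 0.2360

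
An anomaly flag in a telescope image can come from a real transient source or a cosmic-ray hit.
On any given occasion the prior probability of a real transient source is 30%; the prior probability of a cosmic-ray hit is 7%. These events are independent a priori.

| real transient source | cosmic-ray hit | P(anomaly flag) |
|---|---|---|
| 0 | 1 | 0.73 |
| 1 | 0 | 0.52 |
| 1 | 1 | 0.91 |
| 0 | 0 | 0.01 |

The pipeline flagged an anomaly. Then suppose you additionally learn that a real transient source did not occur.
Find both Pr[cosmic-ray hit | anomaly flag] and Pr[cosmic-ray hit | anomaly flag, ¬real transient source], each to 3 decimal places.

Pr[cosmic-ray hit | anomaly flag] ≈ 0.266; Pr[cosmic-ray hit | anomaly flag, ¬real transient source] ≈ 0.846

P(anomaly flag) = 0.01·0.7·0.93 + 0.73·0.7·0.07 + 0.52·0.3·0.93 + 0.91·0.3·0.07 = 0.006510 + 0.035770 + 0.145080 + 0.019110 = 0.206470
The cosmic-ray hit-present share is 0.035770 + 0.019110 = 0.054880.
So P(cosmic-ray hit | anomaly flag) = 0.054880/0.206470 ≈ 0.266.

Now condition on the additional information:
P(anomaly flag | ¬real transient source) = 0.01*0.93 + 0.73*0.07 = 0.009300 + 0.051100 = 0.060400
Restricting to configurations with cosmic-ray hit present: 0.73*0.07 = 0.051100.
P(cosmic-ray hit | anomaly flag, ¬real transient source) = 0.051100 / 0.060400 ≈ 0.846
With real transient source excluded, cosmic-ray hit must carry more of the explanatory weight for the anomaly flag.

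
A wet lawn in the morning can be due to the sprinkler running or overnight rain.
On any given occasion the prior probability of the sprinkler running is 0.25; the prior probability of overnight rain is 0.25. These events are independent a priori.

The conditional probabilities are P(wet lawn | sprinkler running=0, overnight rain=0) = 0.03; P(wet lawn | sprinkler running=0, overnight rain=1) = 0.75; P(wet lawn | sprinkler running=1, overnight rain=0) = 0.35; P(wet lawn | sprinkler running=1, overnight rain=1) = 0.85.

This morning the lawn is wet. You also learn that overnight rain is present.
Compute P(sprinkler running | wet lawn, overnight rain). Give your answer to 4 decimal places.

P(wet lawn | overnight rain) = 0.75*0.75 + 0.85*0.25 = 0.562500 + 0.212500 = 0.775000
Restricting to configurations with sprinkler running present: 0.85*0.25 = 0.212500.
Hence the posterior is 0.212500/0.775000 ≈ 0.2742.

P(sprinkler running | wet lawn, overnight rain) ≈ 0.2742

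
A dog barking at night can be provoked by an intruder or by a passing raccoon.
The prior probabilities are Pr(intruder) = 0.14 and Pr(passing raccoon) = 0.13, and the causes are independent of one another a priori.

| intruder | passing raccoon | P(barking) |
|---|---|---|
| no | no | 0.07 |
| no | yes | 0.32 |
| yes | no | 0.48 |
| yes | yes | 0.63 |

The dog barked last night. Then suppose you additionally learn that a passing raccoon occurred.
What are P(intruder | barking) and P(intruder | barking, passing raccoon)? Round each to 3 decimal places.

P(intruder | barking) ≈ 0.442; P(intruder | barking, passing raccoon) ≈ 0.243

By total probability over the 4 (intruder, passing raccoon) configurations:
  P(barking) = 0.07·0.86·0.87 + 0.32·0.86·0.13 + 0.48·0.14·0.87 + 0.63·0.14·0.13
        = 0.052374 + 0.035776 + 0.058464 + 0.011466 = 0.158080
The terms with intruder present sum to 0.069930, so
  P(intruder | barking) = 0.069930 / 0.158080 ≈ 0.442

Now also conditioning on passing raccoon=true:
Weight on intruder=true, given the evidence: 0.63*0.14 = 0.088200
The normalizing constant is 0.32*0.86 + 0.63*0.14 = 0.363400
P(intruder | barking, passing raccoon) = 0.088200/0.363400 ≈ 0.243
This is intercausal reasoning (explaining away): once passing raccoon accounts for the barking, intruder becomes less likely.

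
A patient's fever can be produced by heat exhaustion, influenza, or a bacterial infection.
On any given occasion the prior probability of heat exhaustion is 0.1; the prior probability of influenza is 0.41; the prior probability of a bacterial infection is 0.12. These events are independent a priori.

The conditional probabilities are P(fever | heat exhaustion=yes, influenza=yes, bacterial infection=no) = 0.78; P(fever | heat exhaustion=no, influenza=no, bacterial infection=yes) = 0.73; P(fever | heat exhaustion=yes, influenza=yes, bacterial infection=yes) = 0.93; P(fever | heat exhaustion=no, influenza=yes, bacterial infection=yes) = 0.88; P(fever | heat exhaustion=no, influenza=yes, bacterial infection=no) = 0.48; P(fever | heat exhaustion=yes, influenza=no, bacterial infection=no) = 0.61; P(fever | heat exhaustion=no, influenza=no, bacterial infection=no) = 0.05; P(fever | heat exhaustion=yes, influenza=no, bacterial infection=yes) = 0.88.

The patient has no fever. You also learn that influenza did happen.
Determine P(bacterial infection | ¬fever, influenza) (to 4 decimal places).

P(¬fever | influenza) = 0.52×0.9×0.88 + 0.12×0.9×0.12 + 0.22×0.1×0.88 + 0.07×0.1×0.12 = 0.411840 + 0.012960 + 0.019360 + 0.000840 = 0.445000
Of this, 0.013800 comes from 0.012960 + 0.000840 (the bacterial infection=true cases).
Hence the posterior is 0.013800/0.445000 ≈ 0.0310.

P(bacterial infection | ¬fever, influenza) ≈ 0.0310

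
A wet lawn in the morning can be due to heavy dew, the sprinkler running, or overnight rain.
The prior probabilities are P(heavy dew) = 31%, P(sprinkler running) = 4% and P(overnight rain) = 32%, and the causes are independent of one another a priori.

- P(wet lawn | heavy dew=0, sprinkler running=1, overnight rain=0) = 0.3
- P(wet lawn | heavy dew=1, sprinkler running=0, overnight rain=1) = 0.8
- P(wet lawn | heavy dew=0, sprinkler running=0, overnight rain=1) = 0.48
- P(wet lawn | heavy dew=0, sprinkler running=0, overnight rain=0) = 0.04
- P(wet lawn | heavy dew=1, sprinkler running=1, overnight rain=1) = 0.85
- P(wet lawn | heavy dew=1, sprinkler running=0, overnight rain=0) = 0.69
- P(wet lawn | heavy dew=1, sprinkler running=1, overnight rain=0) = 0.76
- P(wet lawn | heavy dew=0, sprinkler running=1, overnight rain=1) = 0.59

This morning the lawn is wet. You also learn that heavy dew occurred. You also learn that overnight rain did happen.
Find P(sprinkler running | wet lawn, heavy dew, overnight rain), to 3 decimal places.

P(sprinkler running | wet lawn, heavy dew, overnight rain) ≈ 0.042

Sum P(wet lawn|·) weighted by the priors over both values of sprinkler running:
  P(wet lawn | heavy dew, overnight rain) = 0.8×0.96 + 0.85×0.04
        = 0.768000 + 0.034000 = 0.802000
Configurations with sprinkler running contribute 0.034000, so
  P(sprinkler running | wet lawn, heavy dew, overnight rain) = 0.034000 / 0.802000 ≈ 0.042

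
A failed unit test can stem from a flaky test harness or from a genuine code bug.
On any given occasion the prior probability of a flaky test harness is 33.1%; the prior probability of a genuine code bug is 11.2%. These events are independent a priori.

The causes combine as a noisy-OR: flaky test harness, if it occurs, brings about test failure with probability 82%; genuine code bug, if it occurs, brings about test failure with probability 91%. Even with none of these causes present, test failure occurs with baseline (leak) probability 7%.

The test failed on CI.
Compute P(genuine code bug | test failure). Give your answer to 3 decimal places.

Under noisy-OR, P(test failure | causes) = 1 − (1−0.07)·∏(1−qᵢ) over the active causes.
Sum P(test failure|·) weighted by the priors over the 4 (flaky test harness, genuine code bug) configurations:
  P(test failure) = 0.07×0.669×0.888 + 0.9163×0.669×0.112 + 0.8326×0.331×0.888 + 0.984934×0.331×0.112
        = 0.041585 + 0.068657 + 0.244724 + 0.036513 = 0.391479
The terms with genuine code bug present sum to 0.105170, so
  P(genuine code bug | test failure) = 0.105170 / 0.391479 ≈ 0.269

P(genuine code bug | test failure) ≈ 0.269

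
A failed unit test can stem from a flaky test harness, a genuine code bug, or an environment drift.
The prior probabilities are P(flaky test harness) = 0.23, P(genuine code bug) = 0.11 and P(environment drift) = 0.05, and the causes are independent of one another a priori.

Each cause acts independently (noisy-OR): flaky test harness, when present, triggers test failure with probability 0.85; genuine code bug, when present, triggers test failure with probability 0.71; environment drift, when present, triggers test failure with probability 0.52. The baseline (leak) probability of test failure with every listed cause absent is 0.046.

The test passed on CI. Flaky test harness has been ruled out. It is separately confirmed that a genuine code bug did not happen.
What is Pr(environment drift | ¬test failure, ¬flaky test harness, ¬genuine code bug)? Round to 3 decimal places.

Under noisy-OR, P(test failure | causes) = 1 − (1−0.046)·∏(1−qᵢ) over the active causes.
Numerator (weight on configurations with environment drift): 0.45792·0.05 = 0.022896
Denominator P(¬test failure | ¬flaky test harness, ¬genuine code bug): 0.954·0.95 + 0.45792·0.05 = 0.929196
Posterior = 0.022896 / 0.929196 ≈ 0.025

Pr(environment drift | ¬test failure, ¬flaky test harness, ¬genuine code bug) ≈ 0.025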